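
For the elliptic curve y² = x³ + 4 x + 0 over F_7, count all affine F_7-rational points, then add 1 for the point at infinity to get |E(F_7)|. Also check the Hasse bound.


Affine points = {(0, 0), (2, 3), (2, 4), (3, 2), (3, 5), (6, 3), (6, 4)}; affine count = 7; |E(F_7)| = 8.

Discriminant check: Δ ∝ 4a³ + 27b² = 4·4³ + 27·0² = 4·64 + 27·0 ≡ 4 (mod 7). Nonzero ⇒ E is nonsingular.
For each x ∈ F_7, compute rhs = x³ + 4·x + 0 mod 7, then count y ∈ F_7 with y² ≡ rhs.
  x = 0: rhs = 0, matching y values: 0 (1 points).
  x = 1: rhs = 5, matching y values: none (0 points).
  x = 2: rhs = 2, matching y values: 3, 4 (2 points).
  x = 3: rhs = 4, matching y values: 2, 5 (2 points).
  x = 4: rhs = 3, matching y values: none (0 points).
  x = 5: rhs = 5, matching y values: none (0 points).
  x = 6: rhs = 2, matching y values: 3, 4 (2 points).
Total affine count: 7.
Full point count |E(F_7)| = 7 + 1 = 8.
Hasse bound: |8 − (7+1)| = |0| = 0 ≤ 2√7 ≈ 5.2915 ✓.


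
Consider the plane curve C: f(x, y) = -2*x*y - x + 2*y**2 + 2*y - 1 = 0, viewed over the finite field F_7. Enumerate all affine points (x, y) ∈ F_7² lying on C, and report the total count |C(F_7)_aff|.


Affine F_7-points: {(1, 1), (1, 6), (2, 4), (5, 2), (6, 0), (6, 5)}; count = 6.

For each of the 49 pairs (x, y) ∈ F_7², evaluate f(x, y) mod 7. Record the zeros.
  x = 0: [0↦6, 1↦3, 2↦4, 3↦2, 4↦4, 5↦3, 6↦6]  zeros at y ∈ ∅
  x = 1: [0↦5, 1↦0, 2↦6, 3↦2, 4↦2, 5↦6, 6↦0]  zeros at y ∈ {1, 6}
  x = 2: [0↦4, 1↦4, 2↦1, 3↦2, 4↦0, 5↦2, 6↦1]  zeros at y ∈ {4}
  x = 3: [0↦3, 1↦1, 2↦3, 3↦2, 4↦5, 5↦5, 6↦2]  zeros at y ∈ ∅
  x = 4: [0↦2, 1↦5, 2↦5, 3↦2, 4↦3, 5↦1, 6↦3]  zeros at y ∈ ∅
  x = 5: [0↦1, 1↦2, 2↦0, 3↦2, 4↦1, 5↦4, 6↦4]  zeros at y ∈ {2}
  x = 6: [0↦0, 1↦6, 2↦2, 3↦2, 4↦6, 5↦0, 6↦5]  zeros at y ∈ {0, 5}
Collecting zeros: affine points = {(1, 1), (1, 6), (2, 4), (5, 2), (6, 0), (6, 5)}.
Total count |C(F_7)_aff| = 6.


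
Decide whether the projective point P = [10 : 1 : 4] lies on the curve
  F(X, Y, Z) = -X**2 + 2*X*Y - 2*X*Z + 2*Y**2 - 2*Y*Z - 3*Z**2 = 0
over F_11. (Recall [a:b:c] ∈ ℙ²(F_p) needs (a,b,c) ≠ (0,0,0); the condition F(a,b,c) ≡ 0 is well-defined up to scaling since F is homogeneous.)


F(10,1,4) ≡ 6 (mod 11); P is NOT on the curve.

Evaluate F(10, 1, 4) term-by-term (mod 11).
  -X**2 ↦ -1·100·1·1 = -100
  2*X*Y ↦ 2·10·1·1 = 20
  -2*X*Z ↦ -2·10·1·4 = -80
  2*Y**2 ↦ 2·1·1·1 = 2
  -2*Y*Z ↦ -2·1·1·4 = -8
  -3*Z**2 ↦ -3·1·1·16 = -48
Sum: F(10, 1, 4) = (-100) + (20) + (-80) + (2) + (-8) + (-48) = -214.
Reducing mod 11: -214 ≡ 6 (mod 11).
Since F(a, b, c) ≡ 6 ≠ 0 (mod 11), P does NOT lie on the curve.


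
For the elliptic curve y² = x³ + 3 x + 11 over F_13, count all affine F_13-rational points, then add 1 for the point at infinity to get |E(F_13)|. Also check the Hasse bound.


Affine points = {(2, 5), (2, 8), (4, 3), (4, 10), (8, 1), (8, 12), (9, 0), (10, 1), (10, 12), (11, 6), (11, 7)}; affine count = 11; |E(F_13)| = 12.

Discriminant check: Δ ∝ 4a³ + 27b² = 4·3³ + 27·11² = 4·27 + 27·121 ≡ 8 (mod 13). Nonzero ⇒ E is nonsingular.
For each x ∈ F_13, compute rhs = x³ + 3·x + 11 mod 13, then count y ∈ F_13 with y² ≡ rhs.
  x = 0: rhs = 11, matching y values: none (0 points).
  x = 1: rhs = 2, matching y values: none (0 points).
  x = 2: rhs = 12, matching y values: 5, 8 (2 points).
  x = 3: rhs = 8, matching y values: none (0 points).
  x = 4: rhs = 9, matching y values: 3, 10 (2 points).
  x = 5: rhs = 8, matching y values: none (0 points).
  x = 6: rhs = 11, matching y values: none (0 points).
  x = 7: rhs = 11, matching y values: none (0 points).
  x = 8: rhs = 1, matching y values: 1, 12 (2 points).
  x = 9: rhs = 0, matching y values: 0 (1 points).
  x = 10: rhs = 1, matching y values: 1, 12 (2 points).
  x = 11: rhs = 10, matching y values: 6, 7 (2 points).
  x = 12: rhs = 7, matching y values: none (0 points).
Total affine count: 11.
Full point count |E(F_13)| = 11 + 1 = 12.
Hasse bound: |12 − (13+1)| = |-2| = 2 ≤ 2√13 ≈ 7.2111 ✓.


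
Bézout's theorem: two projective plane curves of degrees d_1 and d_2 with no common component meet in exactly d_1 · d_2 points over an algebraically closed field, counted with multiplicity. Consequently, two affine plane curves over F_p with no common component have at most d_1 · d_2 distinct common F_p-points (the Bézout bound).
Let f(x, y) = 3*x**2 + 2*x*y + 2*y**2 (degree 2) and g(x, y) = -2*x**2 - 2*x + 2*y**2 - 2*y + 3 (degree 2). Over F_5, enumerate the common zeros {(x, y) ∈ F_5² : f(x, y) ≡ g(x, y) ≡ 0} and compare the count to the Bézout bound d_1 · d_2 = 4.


Common zeros: {(2, 4), (4, 3)}; count = 2; Bézout bound = 4.

deg(f) = 2, deg(g) = 2, so Bézout bound = 4.
Scan x ∈ F_5. For each x, list the y ∈ F_5 with f(x, y) ≡ 0 and those with g(x, y) ≡ 0 (mod 5); the common zeros in that column are the intersection.
  x = 0: f ≡ 0 at y ∈ {0}; g ≡ 0 at y ∈ {3}; common: ∅.
  x = 1: f ≡ 0 at y ∈ {2}; g ≡ 0 at y ∈ ∅; common: ∅.
  x = 2: f ≡ 0 at y ∈ {4}; g ≡ 0 at y ∈ {2, 4}; common: {4}.
  x = 3: f ≡ 0 at y ∈ {1}; g ≡ 0 at y ∈ ∅; common: ∅.
  x = 4: f ≡ 0 at y ∈ {3}; g ≡ 0 at y ∈ {3}; common: {3}.
Collecting: common zeros = {(2, 4), (4, 3)}, so the count is 2.
Comparison with the Bézout bound: 2 ≤ 4 = deg(f)·deg(g), as expected for curves with no common component (the affine F_5-count falls short of the bound because intersections may lie at infinity, over extension fields, or carry multiplicity).


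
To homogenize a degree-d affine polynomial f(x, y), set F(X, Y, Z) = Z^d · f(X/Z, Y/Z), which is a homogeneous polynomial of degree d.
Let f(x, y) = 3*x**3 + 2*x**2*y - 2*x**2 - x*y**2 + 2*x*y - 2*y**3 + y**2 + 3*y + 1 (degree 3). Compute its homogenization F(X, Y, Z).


F(X, Y, Z) = 3*X**3 + 2*X**2*Y - 2*X**2*Z - X*Y**2 + 2*X*Y*Z - 2*Y**3 + Y**2*Z + 3*Y*Z**2 + Z**3

deg(f) = 3.
Substitute x = X/Z, y = Y/Z into f, then multiply by Z^3.
  monomial 3·x^3·y^0 ↦ 3·X^3·Y^0·Z^0.
  monomial 2·x^2·y^1 ↦ 2·X^2·Y^1·Z^0.
  monomial -2·x^2·y^0 ↦ -2·X^2·Y^0·Z^1.
  monomial -1·x^1·y^2 ↦ -1·X^1·Y^2·Z^0.
  monomial 2·x^1·y^1 ↦ 2·X^1·Y^1·Z^1.
  monomial -2·x^0·y^3 ↦ -2·X^0·Y^3·Z^0.
  monomial 1·x^0·y^2 ↦ 1·X^0·Y^2·Z^1.
  monomial 3·x^0·y^1 ↦ 3·X^0·Y^1·Z^2.
  monomial 1·x^0·y^0 ↦ 1·X^0·Y^0·Z^3.
Collecting: F(X, Y, Z) = 3*X**3 + 2*X**2*Y - 2*X**2*Z - X*Y**2 + 2*X*Y*Z - 2*Y**3 + Y**2*Z + 3*Y*Z**2 + Z**3.


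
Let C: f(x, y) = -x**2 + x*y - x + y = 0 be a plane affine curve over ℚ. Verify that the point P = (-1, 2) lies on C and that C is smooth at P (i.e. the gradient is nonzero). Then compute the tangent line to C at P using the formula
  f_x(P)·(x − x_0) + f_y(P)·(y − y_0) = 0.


Tangent line at P: 3*x + 3 = 0.

Step 1: f(-1, 2) = 0, so P lies on C.
Step 2: partial derivatives
  f_x(x, y) = -2*x + y - 1, f_y(x, y) = x + 1.
  f_x(P) = 3, f_y(P) = 0 (gradient nonzero, so P is smooth).
Step 3: tangent line at P: 3·(x − -1) + 0·(y − 2) = 0.
Expanding: 3*x + 3 = 0.


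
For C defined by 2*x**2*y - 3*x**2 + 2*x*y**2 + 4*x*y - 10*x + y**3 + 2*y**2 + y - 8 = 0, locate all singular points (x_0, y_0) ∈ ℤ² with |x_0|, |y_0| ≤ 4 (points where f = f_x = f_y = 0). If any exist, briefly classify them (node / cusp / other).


Singular points: {(-2, 1)}; classification: node.

Compute partial derivatives:
  f_x = 4*x*y - 6*x + 2*y**2 + 4*y - 10.
  f_y = 2*x**2 + 4*x*y + 4*x + 3*y**2 + 4*y + 1.
Scan x_0 ∈ {−4, ..., 4}. For each x_0, f_y(x_0, y) is a polynomial in y; find its integer roots y ∈ {−4, ..., 4}, then test f_x and f at those candidates.
  x = -4: f_y(-4, y) = 3*y**2 - 12*y + 17; no integer root y with |y| ≤ 4.
  x = -3: f_y(-3, y) = 3*y**2 - 8*y + 7; no integer root y with |y| ≤ 4.
  x = -2: f_y(-2, y) = 3*y**2 - 4*y + 1; vanishes at y ∈ {1}. (-2, 1): f_x = 0, f = 0 — SINGULAR.
  x = -1: f_y(-1, y) = 3*y**2 - 1; no integer root y with |y| ≤ 4.
  x = 0: f_y(0, y) = 3*y**2 + 4*y + 1; vanishes at y ∈ {-1}. (0, -1): f_x = -12 ≠ 0.
  x = 1: f_y(1, y) = 3*y**2 + 8*y + 7; no integer root y with |y| ≤ 4.
  x = 2: f_y(2, y) = 3*y**2 + 12*y + 17; no integer root y with |y| ≤ 4.
  x = 3: f_y(3, y) = 3*y**2 + 16*y + 31; no integer root y with |y| ≤ 4.
  x = 4: f_y(4, y) = 3*y**2 + 20*y + 49; no integer root y with |y| ≤ 4.
Only singular point on the grid: (-2, 1).
Classify: substitute x = -2 + u, y = 1 + v and expand: f = 2*u**2*v - u**2 + 2*u*v**2 + v**3 + v**2.
No constant or linear terms (consistent with a singular point). Quadratic part: -u**2 + v**2. Cubic part: 2*u**2*v + 2*u*v**2 + v**3.
The quadratic part v**2 - u**2 = (v − u)(v + u) splits into two distinct linear factors, so there are two distinct tangent lines y − 1 = ±(x − -2) — this is a node (ordinary double point).
Classification: node.


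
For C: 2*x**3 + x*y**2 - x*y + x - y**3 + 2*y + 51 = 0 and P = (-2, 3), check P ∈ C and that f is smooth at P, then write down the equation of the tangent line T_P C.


Tangent line at P: 31*x - 35*y + 167 = 0.

Step 1: f(-2, 3) = 0, so P lies on C.
Step 2: partial derivatives
  f_x(x, y) = 6*x**2 + y**2 - y + 1, f_y(x, y) = 2*x*y - x - 3*y**2 + 2.
  f_x(P) = 31, f_y(P) = -35 (gradient nonzero, so P is smooth).
Step 3: tangent line at P: 31·(x − -2) + -35·(y − 3) = 0.
Expanding: 31*x - 35*y + 167 = 0.


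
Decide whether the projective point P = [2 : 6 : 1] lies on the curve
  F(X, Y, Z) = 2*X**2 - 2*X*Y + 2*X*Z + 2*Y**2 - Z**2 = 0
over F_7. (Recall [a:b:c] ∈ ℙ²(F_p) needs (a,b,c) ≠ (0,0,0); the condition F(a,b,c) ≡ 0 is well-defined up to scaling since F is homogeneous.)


F(2,6,1) ≡ 3 (mod 7); P is NOT on the curve.

Evaluate F(2, 6, 1) term-by-term (mod 7).
  2*X**2 ↦ 2·4·1·1 = 8
  -2*X*Y ↦ -2·2·6·1 = -24
  2*X*Z ↦ 2·2·1·1 = 4
  2*Y**2 ↦ 2·1·36·1 = 72
  -Z**2 ↦ -1·1·1·1 = -1
Sum: F(2, 6, 1) = (8) + (-24) + (4) + (72) + (-1) = 59.
Reducing mod 7: 59 ≡ 3 (mod 7).
Since F(a, b, c) ≡ 3 ≠ 0 (mod 7), P does NOT lie on the curve.


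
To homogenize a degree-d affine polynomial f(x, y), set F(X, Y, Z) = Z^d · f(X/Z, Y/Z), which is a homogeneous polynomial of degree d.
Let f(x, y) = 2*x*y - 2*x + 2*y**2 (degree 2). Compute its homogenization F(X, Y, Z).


F(X, Y, Z) = 2*X*Y - 2*X*Z + 2*Y**2

deg(f) = 2.
Substitute x = X/Z, y = Y/Z into f, then multiply by Z^2.
  monomial 2·x^1·y^1 ↦ 2·X^1·Y^1·Z^0.
  monomial -2·x^1·y^0 ↦ -2·X^1·Y^0·Z^1.
  monomial 2·x^0·y^2 ↦ 2·X^0·Y^2·Z^0.
Collecting: F(X, Y, Z) = 2*X*Y - 2*X*Z + 2*Y**2.


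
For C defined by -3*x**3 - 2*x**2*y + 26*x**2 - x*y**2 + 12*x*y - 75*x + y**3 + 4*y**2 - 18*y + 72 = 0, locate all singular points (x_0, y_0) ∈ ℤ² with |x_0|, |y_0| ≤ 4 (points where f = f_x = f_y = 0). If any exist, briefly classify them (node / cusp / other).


Singular points: {(3, 0)}; classification: node.

Compute partial derivatives:
  f_x = -9*x**2 - 4*x*y + 52*x - y**2 + 12*y - 75.
  f_y = -2*x**2 - 2*x*y + 12*x + 3*y**2 + 8*y - 18.
Scan x_0 ∈ {−4, ..., 4}. For each x_0, f_y(x_0, y) is a polynomial in y; find its integer roots y ∈ {−4, ..., 4}, then test f_x and f at those candidates.
  x = -4: f_y(-4, y) = 3*y**2 + 16*y - 98; no integer root y with |y| ≤ 4.
  x = -3: f_y(-3, y) = 3*y**2 + 14*y - 72; no integer root y with |y| ≤ 4.
  x = -2: f_y(-2, y) = 3*y**2 + 12*y - 50; no integer root y with |y| ≤ 4.
  x = -1: f_y(-1, y) = 3*y**2 + 10*y - 32; vanishes at y ∈ {2}. (-1, 2): f_x = -108 ≠ 0.
  x = 0: f_y(0, y) = 3*y**2 + 8*y - 18; no integer root y with |y| ≤ 4.
  x = 1: f_y(1, y) = 3*y**2 + 6*y - 8; no integer root y with |y| ≤ 4.
  x = 2: f_y(2, y) = 3*y**2 + 4*y - 2; no integer root y with |y| ≤ 4.
  x = 3: f_y(3, y) = 3*y**2 + 2*y; vanishes at y ∈ {0}. (3, 0): f_x = 0, f = 0 — SINGULAR.
  x = 4: f_y(4, y) = 3*y**2 - 2; no integer root y with |y| ≤ 4.
Only singular point on the grid: (3, 0).
Classify: substitute x = 3 + u, y = 0 + v and expand: f = -3*u**3 - 2*u**2*v - u**2 - u*v**2 + v**3 + v**2.
No constant or linear terms (consistent with a singular point). Quadratic part: -u**2 + v**2. Cubic part: -3*u**3 - 2*u**2*v - u*v**2 + v**3.
The quadratic part v**2 - u**2 = (v − u)(v + u) splits into two distinct linear factors, so there are two distinct tangent lines y − 0 = ±(x − 3) — this is a node (ordinary double point).
Classification: node.


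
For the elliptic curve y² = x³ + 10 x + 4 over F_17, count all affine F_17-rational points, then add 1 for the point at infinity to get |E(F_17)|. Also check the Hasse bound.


Affine points = {(0, 2), (0, 15), (1, 7), (1, 10), (2, 7), (2, 10), (5, 3), (5, 14), (6, 5), (6, 12), (7, 3), (7, 14), (8, 1), (8, 16), (10, 4), (10, 13), (11, 0), (12, 4), (12, 13), (13, 6), (13, 11), (14, 7), (14, 10)}; affine count = 23; |E(F_17)| = 24.

Discriminant check: Δ ∝ 4a³ + 27b² = 4·10³ + 27·4² = 4·1000 + 27·16 ≡ 12 (mod 17). Nonzero ⇒ E is nonsingular.
For each x ∈ F_17, compute rhs = x³ + 10·x + 4 mod 17, then count y ∈ F_17 with y² ≡ rhs.
  x = 0: rhs = 4, matching y values: 2, 15 (2 points).
  x = 1: rhs = 15, matching y values: 7, 10 (2 points).
  x = 2: rhs = 15, matching y values: 7, 10 (2 points).
  x = 3: rhs = 10, matching y values: none (0 points).
  x = 4: rhs = 6, matching y values: none (0 points).
  x = 5: rhs = 9, matching y values: 3, 14 (2 points).
  x = 6: rhs = 8, matching y values: 5, 12 (2 points).
  x = 7: rhs = 9, matching y values: 3, 14 (2 points).
  x = 8: rhs = 1, matching y values: 1, 16 (2 points).
  x = 9: rhs = 7, matching y values: none (0 points).
  x = 10: rhs = 16, matching y values: 4, 13 (2 points).
  x = 11: rhs = 0, matching y values: 0 (1 points).
  x = 12: rhs = 16, matching y values: 4, 13 (2 points).
  x = 13: rhs = 2, matching y values: 6, 11 (2 points).
  x = 14: rhs = 15, matching y values: 7, 10 (2 points).
  x = 15: rhs = 10, matching y values: none (0 points).
  x = 16: rhs = 10, matching y values: none (0 points).
Total affine count: 23.
Full point count |E(F_17)| = 23 + 1 = 24.
Hasse bound: |24 − (17+1)| = |6| = 6 ≤ 2√17 ≈ 8.2462 ✓.


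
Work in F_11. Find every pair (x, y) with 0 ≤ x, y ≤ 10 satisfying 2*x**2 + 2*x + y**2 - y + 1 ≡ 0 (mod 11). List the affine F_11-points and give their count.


Affine F_11-points: {(1, 3), (1, 9), (2, 5), (2, 7), (3, 6), (7, 6), (8, 5), (8, 7), (9, 3), (9, 9)}; count = 10.

For each of the 121 pairs (x, y) ∈ F_11², evaluate f(x, y) mod 11. Record the zeros.
  x = 0: [0↦1, 1↦1, 2↦3, 3↦7, 4↦2, 5↦10, 6↦9, 7↦10, 8↦2, 9↦7, 10↦3]  zeros at y ∈ ∅
  x = 1: [0↦5, 1↦5, 2↦7, 3↦0, 4↦6, 5↦3, 6↦2, 7↦3, 8↦6, 9↦0, 10↦7]  zeros at y ∈ {3, 9}
  x = 2: [0↦2, 1↦2, 2↦4, 3↦8, 4↦3, 5↦0, 6↦10, 7↦0, 8↦3, 9↦8, 10↦4]  zeros at y ∈ {5, 7}
  x = 3: [0↦3, 1↦3, 2↦5, 3↦9, 4↦4, 5↦1, 6↦0, 7↦1, 8↦4, 9↦9, 10↦5]  zeros at y ∈ {6}
  x = 4: [0↦8, 1↦8, 2↦10, 3↦3, 4↦9, 5↦6, 6↦5, 7↦6, 8↦9, 9↦3, 10↦10]  zeros at y ∈ ∅
  x = 5: [0↦6, 1↦6, 2↦8, 3↦1, 4↦7, 5↦4, 6↦3, 7↦4, 8↦7, 9↦1, 10↦8]  zeros at y ∈ ∅
  x = 6: [0↦8, 1↦8, 2↦10, 3↦3, 4↦9, 5↦6, 6↦5, 7↦6, 8↦9, 9↦3, 10↦10]  zeros at y ∈ ∅
  x = 7: [0↦3, 1↦3, 2↦5, 3↦9, 4↦4, 5↦1, 6↦0, 7↦1, 8↦4, 9↦9, 10↦5]  zeros at y ∈ {6}
  x = 8: [0↦2, 1↦2, 2↦4, 3↦8, 4↦3, 5↦0, 6↦10, 7↦0, 8↦3, 9↦8, 10↦4]  zeros at y ∈ {5, 7}
  x = 9: [0↦5, 1↦5, 2↦7, 3↦0, 4↦6, 5↦3, 6↦2, 7↦3, 8↦6, 9↦0, 10↦7]  zeros at y ∈ {3, 9}
  x = 10: [0↦1, 1↦1, 2↦3, 3↦7, 4↦2, 5↦10, 6↦9, 7↦10, 8↦2, 9↦7, 10↦3]  zeros at y ∈ ∅
Collecting zeros: affine points = {(1, 3), (1, 9), (2, 5), (2, 7), (3, 6), (7, 6), (8, 5), (8, 7), (9, 3), (9, 9)}.
Total count |C(F_11)_aff| = 10.


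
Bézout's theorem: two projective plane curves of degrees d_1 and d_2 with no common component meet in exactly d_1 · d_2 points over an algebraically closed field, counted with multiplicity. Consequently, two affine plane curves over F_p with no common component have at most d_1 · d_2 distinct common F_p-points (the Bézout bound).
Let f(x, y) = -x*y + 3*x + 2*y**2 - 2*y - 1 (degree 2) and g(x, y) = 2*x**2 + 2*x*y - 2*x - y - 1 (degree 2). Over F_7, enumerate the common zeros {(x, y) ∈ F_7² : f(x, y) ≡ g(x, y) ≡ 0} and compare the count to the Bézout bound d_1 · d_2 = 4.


Common zeros: ∅; count = 0; Bézout bound = 4.

deg(f) = 2, deg(g) = 2, so Bézout bound = 4.
Scan x ∈ F_7. For each x, list the y ∈ F_7 with f(x, y) ≡ 0 and those with g(x, y) ≡ 0 (mod 7); the common zeros in that column are the intersection.
  x = 0: f ≡ 0 at y ∈ ∅; g ≡ 0 at y ∈ {6}; common: ∅.
  x = 1: f ≡ 0 at y ∈ {6}; g ≡ 0 at y ∈ {1}; common: ∅.
  x = 2: f ≡ 0 at y ∈ {4, 5}; g ≡ 0 at y ∈ {6}; common: ∅.
  x = 3: f ≡ 0 at y ∈ ∅; g ≡ 0 at y ∈ {2}; common: ∅.
  x = 4: f ≡ 0 at y ∈ {1, 2}; g ≡ 0 at y ∈ ∅; common: ∅.
  x = 5: f ≡ 0 at y ∈ {0}; g ≡ 0 at y ∈ {5}; common: ∅.
  x = 6: f ≡ 0 at y ∈ ∅; g ≡ 0 at y ∈ {1}; common: ∅.
Collecting: common zeros = ∅, so the count is 0.
Comparison with the Bézout bound: 0 ≤ 4 = deg(f)·deg(g), as expected for curves with no common component (the affine F_7-count falls short of the bound because intersections may lie at infinity, over extension fields, or carry multiplicity).


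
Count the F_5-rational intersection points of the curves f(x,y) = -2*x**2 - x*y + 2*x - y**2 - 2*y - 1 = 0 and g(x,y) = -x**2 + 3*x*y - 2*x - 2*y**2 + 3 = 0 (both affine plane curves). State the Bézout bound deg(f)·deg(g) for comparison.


Common zeros: {(2, 0), (4, 4)}; count = 2; Bézout bound = 4.

deg(f) = 2, deg(g) = 2, so Bézout bound = 4.
Scan x ∈ F_5. For each x, list the y ∈ F_5 with f(x, y) ≡ 0 and those with g(x, y) ≡ 0 (mod 5); the common zeros in that column are the intersection.
  x = 0: f ≡ 0 at y ∈ {4}; g ≡ 0 at y ∈ {2, 3}; common: ∅.
  x = 1: f ≡ 0 at y ∈ {1}; g ≡ 0 at y ∈ {0, 4}; common: ∅.
  x = 2: f ≡ 0 at y ∈ {0, 1}; g ≡ 0 at y ∈ {0, 3}; common: {0}.
  x = 3: f ≡ 0 at y ∈ ∅; g ≡ 0 at y ∈ {1}; common: ∅.
  x = 4: f ≡ 0 at y ∈ {0, 4}; g ≡ 0 at y ∈ {2, 4}; common: {4}.
Collecting: common zeros = {(2, 0), (4, 4)}, so the count is 2.
Comparison with the Bézout bound: 2 ≤ 4 = deg(f)·deg(g), as expected for curves with no common component (the affine F_5-count falls short of the bound because intersections may lie at infinity, over extension fields, or carry multiplicity).


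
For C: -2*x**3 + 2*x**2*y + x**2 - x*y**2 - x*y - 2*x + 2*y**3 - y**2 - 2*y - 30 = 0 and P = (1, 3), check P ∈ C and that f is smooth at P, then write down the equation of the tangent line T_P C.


Tangent line at P: -6*x + 41*y - 117 = 0.

Step 1: f(1, 3) = 0, so P lies on C.
Step 2: partial derivatives
  f_x(x, y) = -6*x**2 + 4*x*y + 2*x - y**2 - y - 2, f_y(x, y) = 2*x**2 - 2*x*y - x + 6*y**2 - 2*y - 2.
  f_x(P) = -6, f_y(P) = 41 (gradient nonzero, so P is smooth).
Step 3: tangent line at P: -6·(x − 1) + 41·(y − 3) = 0.
Expanding: -6*x + 41*y - 117 = 0.


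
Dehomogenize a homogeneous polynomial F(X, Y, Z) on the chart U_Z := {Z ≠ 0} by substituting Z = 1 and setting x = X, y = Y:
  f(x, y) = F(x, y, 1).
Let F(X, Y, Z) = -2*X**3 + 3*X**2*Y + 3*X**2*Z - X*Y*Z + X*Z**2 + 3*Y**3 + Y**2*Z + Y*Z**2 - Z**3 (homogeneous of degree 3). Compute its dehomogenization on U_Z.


f(x, y) = -2*x**3 + 3*x**2*y + 3*x**2 - x*y + x + 3*y**3 + y**2 + y - 1

On U_Z we set Z = 1. Each monomial c·X^i·Y^j·Z^k in F becomes c·x^i·y^j·1^k = c·x^i·y^j.
Substituting Z = 1: F(X, Y, 1) = -2*x**3 + 3*x**2*y + 3*x**2 - x*y + x + 3*y**3 + y**2 + y - 1.
Note: deg(f) ≤ deg(F) = 3; strict inequality happens when F is divisible by Z (lost terms).


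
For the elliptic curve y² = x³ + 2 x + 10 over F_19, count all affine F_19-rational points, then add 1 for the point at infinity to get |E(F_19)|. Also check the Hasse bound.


Affine points = {(3, 9), (3, 10), (4, 5), (4, 14), (7, 5), (7, 14), (8, 5), (8, 14), (9, 4), (9, 15), (10, 2), (10, 17), (17, 6), (17, 13), (18, 8), (18, 11)}; affine count = 16; |E(F_19)| = 17.

Discriminant check: Δ ∝ 4a³ + 27b² = 4·2³ + 27·10² = 4·8 + 27·100 ≡ 15 (mod 19). Nonzero ⇒ E is nonsingular.
For each x ∈ F_19, compute rhs = x³ + 2·x + 10 mod 19, then count y ∈ F_19 with y² ≡ rhs.
  x = 0: rhs = 10, matching y values: none (0 points).
  x = 1: rhs = 13, matching y values: none (0 points).
  x = 2: rhs = 3, matching y values: none (0 points).
  x = 3: rhs = 5, matching y values: 9, 10 (2 points).
  x = 4: rhs = 6, matching y values: 5, 14 (2 points).
  x = 5: rhs = 12, matching y values: none (0 points).
  x = 6: rhs = 10, matching y values: none (0 points).
  x = 7: rhs = 6, matching y values: 5, 14 (2 points).
  x = 8: rhs = 6, matching y values: 5, 14 (2 points).
  x = 9: rhs = 16, matching y values: 4, 15 (2 points).
  x = 10: rhs = 4, matching y values: 2, 17 (2 points).
  x = 11: rhs = 14, matching y values: none (0 points).
  x = 12: rhs = 14, matching y values: none (0 points).
  x = 13: rhs = 10, matching y values: none (0 points).
  x = 14: rhs = 8, matching y values: none (0 points).
  x = 15: rhs = 14, matching y values: none (0 points).
  x = 16: rhs = 15, matching y values: none (0 points).
  x = 17: rhs = 17, matching y values: 6, 13 (2 points).
  x = 18: rhs = 7, matching y values: 8, 11 (2 points).
Total affine count: 16.
Full point count |E(F_19)| = 16 + 1 = 17.
Hasse bound: |17 − (19+1)| = |-3| = 3 ≤ 2√19 ≈ 8.7178 ✓.


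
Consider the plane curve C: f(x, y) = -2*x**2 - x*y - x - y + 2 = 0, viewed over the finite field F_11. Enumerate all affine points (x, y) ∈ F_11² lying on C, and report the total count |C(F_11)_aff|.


Affine F_11-points: {(0, 2), (1, 5), (2, 1), (3, 9), (4, 2), (5, 4), (6, 8), (7, 5), (8, 1), (9, 4)}; count = 10.

For each of the 121 pairs (x, y) ∈ F_11², evaluate f(x, y) mod 11. Record the zeros.
  x = 0: [0↦2, 1↦1, 2↦0, 3↦10, 4↦9, 5↦8, 6↦7, 7↦6, 8↦5, 9↦4, 10↦3]  zeros at y ∈ {2}
  x = 1: [0↦10, 1↦8, 2↦6, 3↦4, 4↦2, 5↦0, 6↦9, 7↦7, 8↦5, 9↦3, 10↦1]  zeros at y ∈ {5}
  x = 2: [0↦3, 1↦0, 2↦8, 3↦5, 4↦2, 5↦10, 6↦7, 7↦4, 8↦1, 9↦9, 10↦6]  zeros at y ∈ {1}
  x = 3: [0↦3, 1↦10, 2↦6, 3↦2, 4↦9, 5↦5, 6↦1, 7↦8, 8↦4, 9↦0, 10↦7]  zeros at y ∈ {9}
  x = 4: [0↦10, 1↦5, 2↦0, 3↦6, 4↦1, 5↦7, 6↦2, 7↦8, 8↦3, 9↦9, 10↦4]  zeros at y ∈ {2}
  x = 5: [0↦2, 1↦7, 2↦1, 3↦6, 4↦0, 5↦5, 6↦10, 7↦4, 8↦9, 9↦3, 10↦8]  zeros at y ∈ {4}
  x = 6: [0↦1, 1↦5, 2↦9, 3↦2, 4↦6, 5↦10, 6↦3, 7↦7, 8↦0, 9↦4, 10↦8]  zeros at y ∈ {8}
  x = 7: [0↦7, 1↦10, 2↦2, 3↦5, 4↦8, 5↦0, 6↦3, 7↦6, 8↦9, 9↦1, 10↦4]  zeros at y ∈ {5}
  x = 8: [0↦9, 1↦0, 2↦2, 3↦4, 4↦6, 5↦8, 6↦10, 7↦1, 8↦3, 9↦5, 10↦7]  zeros at y ∈ {1}
  x = 9: [0↦7, 1↦8, 2↦9, 3↦10, 4↦0, 5↦1, 6↦2, 7↦3, 8↦4, 9↦5, 10↦6]  zeros at y ∈ {4}
  x = 10: [0↦1, 1↦1, 2↦1, 3↦1, 4↦1, 5↦1, 6↦1, 7↦1, 8↦1, 9↦1, 10↦1]  zeros at y ∈ ∅
Collecting zeros: affine points = {(0, 2), (1, 5), (2, 1), (3, 9), (4, 2), (5, 4), (6, 8), (7, 5), (8, 1), (9, 4)}.
Total count |C(F_11)_aff| = 10.


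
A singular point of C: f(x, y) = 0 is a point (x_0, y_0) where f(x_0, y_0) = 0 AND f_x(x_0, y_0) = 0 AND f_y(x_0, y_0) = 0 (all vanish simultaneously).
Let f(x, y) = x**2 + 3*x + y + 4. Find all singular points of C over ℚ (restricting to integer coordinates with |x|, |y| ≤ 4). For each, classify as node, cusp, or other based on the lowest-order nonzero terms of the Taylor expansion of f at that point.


No singular points in the scanned grid; C is smooth there.

Compute partial derivatives:
  f_x = 2*x + 3.
  f_y = 1.
f_y = 1 is a nonzero constant, so f_y never vanishes: no point (x, y) can satisfy f = f_x = f_y = 0. In particular no (x, y) ∈ {−4, ..., 4}² is singular; the curve is smooth.


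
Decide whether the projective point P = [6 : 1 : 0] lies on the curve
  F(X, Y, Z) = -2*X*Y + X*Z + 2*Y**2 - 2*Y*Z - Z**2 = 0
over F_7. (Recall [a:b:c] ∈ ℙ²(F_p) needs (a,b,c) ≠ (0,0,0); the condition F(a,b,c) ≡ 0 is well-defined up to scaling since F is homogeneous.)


F(6,1,0) ≡ 4 (mod 7); P is NOT on the curve.

Evaluate F(6, 1, 0) term-by-term (mod 7).
  -2*X*Y ↦ -2·6·1·1 = -12
  X*Z ↦ 1·6·1·0 = 0
  2*Y**2 ↦ 2·1·1·1 = 2
  -2*Y*Z ↦ -2·1·1·0 = 0
  -Z**2 ↦ -1·1·1·0 = 0
Sum: F(6, 1, 0) = (-12) + (0) + (2) + (0) + (0) = -10.
Reducing mod 7: -10 ≡ 4 (mod 7).
Since F(a, b, c) ≡ 4 ≠ 0 (mod 7), P does NOT lie on the curve.


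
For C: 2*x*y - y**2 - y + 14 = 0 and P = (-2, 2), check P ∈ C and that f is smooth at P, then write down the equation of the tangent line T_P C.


Tangent line at P: 4*x - 9*y + 26 = 0.

Step 1: f(-2, 2) = 0, so P lies on C.
Step 2: partial derivatives
  f_x(x, y) = 2*y, f_y(x, y) = 2*x - 2*y - 1.
  f_x(P) = 4, f_y(P) = -9 (gradient nonzero, so P is smooth).
Step 3: tangent line at P: 4·(x − -2) + -9·(y − 2) = 0.
Expanding: 4*x - 9*y + 26 = 0.


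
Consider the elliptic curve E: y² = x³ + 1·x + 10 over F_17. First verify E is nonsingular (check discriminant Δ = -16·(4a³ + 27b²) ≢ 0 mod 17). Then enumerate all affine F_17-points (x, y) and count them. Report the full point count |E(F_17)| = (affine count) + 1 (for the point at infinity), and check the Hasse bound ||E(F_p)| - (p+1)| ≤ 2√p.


Affine points = {(5, 2), (5, 15), (9, 0), (10, 0), (11, 3), (11, 14), (12, 4), (12, 13), (15, 0), (16, 5), (16, 12)}; affine count = 11; |E(F_17)| = 12.

Discriminant check: Δ ∝ 4a³ + 27b² = 4·1³ + 27·10² = 4·1 + 27·100 ≡ 1 (mod 17). Nonzero ⇒ E is nonsingular.
For each x ∈ F_17, compute rhs = x³ + 1·x + 10 mod 17, then count y ∈ F_17 with y² ≡ rhs.
  x = 0: rhs = 10, matching y values: none (0 points).
  x = 1: rhs = 12, matching y values: none (0 points).
  x = 2: rhs = 3, matching y values: none (0 points).
  x = 3: rhs = 6, matching y values: none (0 points).
  x = 4: rhs = 10, matching y values: none (0 points).
  x = 5: rhs = 4, matching y values: 2, 15 (2 points).
  x = 6: rhs = 11, matching y values: none (0 points).
  x = 7: rhs = 3, matching y values: none (0 points).
  x = 8: rhs = 3, matching y values: none (0 points).
  x = 9: rhs = 0, matching y values: 0 (1 points).
  x = 10: rhs = 0, matching y values: 0 (1 points).
  x = 11: rhs = 9, matching y values: 3, 14 (2 points).
  x = 12: rhs = 16, matching y values: 4, 13 (2 points).
  x = 13: rhs = 10, matching y values: none (0 points).
  x = 14: rhs = 14, matching y values: none (0 points).
  x = 15: rhs = 0, matching y values: 0 (1 points).
  x = 16: rhs = 8, matching y values: 5, 12 (2 points).
Total affine count: 11.
Full point count |E(F_17)| = 11 + 1 = 12.
Hasse bound: |12 − (17+1)| = |-6| = 6 ≤ 2√17 ≈ 8.2462 ✓.


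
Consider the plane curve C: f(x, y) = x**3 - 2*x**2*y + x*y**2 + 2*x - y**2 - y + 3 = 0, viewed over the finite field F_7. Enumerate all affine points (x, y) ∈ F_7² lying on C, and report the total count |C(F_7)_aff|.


Affine F_7-points: {(1, 2), (2, 1), (4, 2), (5, 1), (5, 3), (6, 0), (6, 2)}; count = 7.

For each of the 49 pairs (x, y) ∈ F_7², evaluate f(x, y) mod 7. Record the zeros.
  x = 0: [0↦3, 1↦1, 2↦4, 3↦5, 4↦4, 5↦1, 6↦3]  zeros at y ∈ ∅
  x = 1: [0↦6, 1↦3, 2↦0, 3↦4, 4↦1, 5↦5, 6↦2]  zeros at y ∈ {2}
  x = 2: [0↦1, 1↦0, 2↦1, 3↦4, 4↦2, 5↦2, 6↦4]  zeros at y ∈ {1}
  x = 3: [0↦1, 1↦5, 2↦6, 3↦4, 4↦6, 5↦5, 6↦1]  zeros at y ∈ ∅
  x = 4: [0↦5, 1↦3, 2↦0, 3↦3, 4↦5, 5↦6, 6↦6]  zeros at y ∈ {2}
  x = 5: [0↦5, 1↦0, 2↦3, 3↦0, 4↦5, 5↦4, 6↦4]  zeros at y ∈ {1, 3}
  x = 6: [0↦0, 1↦2, 2↦0, 3↦1, 4↦5, 5↦5, 6↦1]  zeros at y ∈ {0, 2}
Collecting zeros: affine points = {(1, 2), (2, 1), (4, 2), (5, 1), (5, 3), (6, 0), (6, 2)}.
Total count |C(F_7)_aff| = 7.


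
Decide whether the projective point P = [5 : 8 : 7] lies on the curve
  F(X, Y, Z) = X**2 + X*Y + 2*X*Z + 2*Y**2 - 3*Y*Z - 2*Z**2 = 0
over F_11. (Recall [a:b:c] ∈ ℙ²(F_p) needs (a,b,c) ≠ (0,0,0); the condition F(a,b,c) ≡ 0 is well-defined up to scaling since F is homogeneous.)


F(5,8,7) ≡ 8 (mod 11); P is NOT on the curve.

Evaluate F(5, 8, 7) term-by-term (mod 11).
  X**2 ↦ 1·25·1·1 = 25
  X*Y ↦ 1·5·8·1 = 40
  2*X*Z ↦ 2·5·1·7 = 70
  2*Y**2 ↦ 2·1·64·1 = 128
  -3*Y*Z ↦ -3·1·8·7 = -168
  -2*Z**2 ↦ -2·1·1·49 = -98
Sum: F(5, 8, 7) = (25) + (40) + (70) + (128) + (-168) + (-98) = -3.
Reducing mod 11: -3 ≡ 8 (mod 11).
Since F(a, b, c) ≡ 8 ≠ 0 (mod 11), P does NOT lie on the curve.


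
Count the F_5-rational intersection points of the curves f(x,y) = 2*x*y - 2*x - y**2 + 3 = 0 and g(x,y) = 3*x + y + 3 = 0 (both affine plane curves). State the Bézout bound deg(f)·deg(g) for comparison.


Common zeros: {(4, 0)}; count = 1; Bézout bound = 2.

deg(f) = 2, deg(g) = 1, so Bézout bound = 2.
Scan x ∈ F_5. For each x, list the y ∈ F_5 with f(x, y) ≡ 0 and those with g(x, y) ≡ 0 (mod 5); the common zeros in that column are the intersection.
  x = 0: f ≡ 0 at y ∈ ∅; g ≡ 0 at y ∈ {2}; common: ∅.
  x = 1: f ≡ 0 at y ∈ ∅; g ≡ 0 at y ∈ {4}; common: ∅.
  x = 2: f ≡ 0 at y ∈ ∅; g ≡ 0 at y ∈ {1}; common: ∅.
  x = 3: f ≡ 0 at y ∈ {2, 4}; g ≡ 0 at y ∈ {3}; common: ∅.
  x = 4: f ≡ 0 at y ∈ {0, 3}; g ≡ 0 at y ∈ {0}; common: {0}.
Collecting: common zeros = {(4, 0)}, so the count is 1.
Comparison with the Bézout bound: 1 ≤ 2 = deg(f)·deg(g), as expected for curves with no common component (the affine F_5-count falls short of the bound because intersections may lie at infinity, over extension fields, or carry multiplicity).


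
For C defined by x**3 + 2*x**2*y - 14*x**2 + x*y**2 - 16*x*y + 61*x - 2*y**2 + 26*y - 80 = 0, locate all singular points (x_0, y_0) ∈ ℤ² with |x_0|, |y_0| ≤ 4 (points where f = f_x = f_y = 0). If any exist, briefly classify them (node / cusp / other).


Singular points: {(3, 2)}; classification: node.

Compute partial derivatives:
  f_x = 3*x**2 + 4*x*y - 28*x + y**2 - 16*y + 61.
  f_y = 2*x**2 + 2*x*y - 16*x - 4*y + 26.
Scan x_0 ∈ {−4, ..., 4}. For each x_0, f_y(x_0, y) is a polynomial in y; find its integer roots y ∈ {−4, ..., 4}, then test f_x and f at those candidates.
  x = -4: f_y(-4, y) = 122 - 12*y; no integer root y with |y| ≤ 4.
  x = -3: f_y(-3, y) = 92 - 10*y; no integer root y with |y| ≤ 4.
  x = -2: f_y(-2, y) = 66 - 8*y; no integer root y with |y| ≤ 4.
  x = -1: f_y(-1, y) = 44 - 6*y; no integer root y with |y| ≤ 4.
  x = 0: f_y(0, y) = 26 - 4*y; no integer root y with |y| ≤ 4.
  x = 1: f_y(1, y) = 12 - 2*y; no integer root y with |y| ≤ 4.
  x = 2: f_y(2, y) = 2; no integer root y with |y| ≤ 4.
  x = 3: f_y(3, y) = 2*y - 4; vanishes at y ∈ {2}. (3, 2): f_x = 0, f = 0 — SINGULAR.
  x = 4: f_y(4, y) = 4*y - 6; no integer root y with |y| ≤ 4.
Only singular point on the grid: (3, 2).
Classify: substitute x = 3 + u, y = 2 + v and expand: f = u**3 + 2*u**2*v - u**2 + u*v**2 + v**2.
No constant or linear terms (consistent with a singular point). Quadratic part: -u**2 + v**2. Cubic part: u**3 + 2*u**2*v + u*v**2.
The quadratic part v**2 - u**2 = (v − u)(v + u) splits into two distinct linear factors, so there are two distinct tangent lines y − 2 = ±(x − 3) — this is a node (ordinary double point).
Classification: node.


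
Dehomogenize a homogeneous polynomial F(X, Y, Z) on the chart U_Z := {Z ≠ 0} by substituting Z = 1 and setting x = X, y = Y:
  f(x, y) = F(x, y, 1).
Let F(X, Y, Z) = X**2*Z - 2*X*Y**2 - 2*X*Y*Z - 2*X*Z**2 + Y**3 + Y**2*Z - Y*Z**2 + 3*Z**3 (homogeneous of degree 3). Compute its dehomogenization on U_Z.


f(x, y) = x**2 - 2*x*y**2 - 2*x*y - 2*x + y**3 + y**2 - y + 3

On U_Z we set Z = 1. Each monomial c·X^i·Y^j·Z^k in F becomes c·x^i·y^j·1^k = c·x^i·y^j.
Substituting Z = 1: F(X, Y, 1) = x**2 - 2*x*y**2 - 2*x*y - 2*x + y**3 + y**2 - y + 3.
Note: deg(f) ≤ deg(F) = 3; strict inequality happens when F is divisible by Z (lost terms).


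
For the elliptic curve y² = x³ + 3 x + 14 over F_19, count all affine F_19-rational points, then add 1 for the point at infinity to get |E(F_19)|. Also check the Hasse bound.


Affine points = {(2, 3), (2, 16), (6, 1), (6, 18), (7, 6), (7, 13), (12, 7), (12, 12), (14, 8), (14, 11), (16, 4), (16, 15), (17, 0)}; affine count = 13; |E(F_19)| = 14.

Discriminant check: Δ ∝ 4a³ + 27b² = 4·3³ + 27·14² = 4·27 + 27·196 ≡ 4 (mod 19). Nonzero ⇒ E is nonsingular.
For each x ∈ F_19, compute rhs = x³ + 3·x + 14 mod 19, then count y ∈ F_19 with y² ≡ rhs.
  x = 0: rhs = 14, matching y values: none (0 points).
  x = 1: rhs = 18, matching y values: none (0 points).
  x = 2: rhs = 9, matching y values: 3, 16 (2 points).
  x = 3: rhs = 12, matching y values: none (0 points).
  x = 4: rhs = 14, matching y values: none (0 points).
  x = 5: rhs = 2, matching y values: none (0 points).
  x = 6: rhs = 1, matching y values: 1, 18 (2 points).
  x = 7: rhs = 17, matching y values: 6, 13 (2 points).
  x = 8: rhs = 18, matching y values: none (0 points).
  x = 9: rhs = 10, matching y values: none (0 points).
  x = 10: rhs = 18, matching y values: none (0 points).
  x = 11: rhs = 10, matching y values: none (0 points).
  x = 12: rhs = 11, matching y values: 7, 12 (2 points).
  x = 13: rhs = 8, matching y values: none (0 points).
  x = 14: rhs = 7, matching y values: 8, 11 (2 points).
  x = 15: rhs = 14, matching y values: none (0 points).
  x = 16: rhs = 16, matching y values: 4, 15 (2 points).
  x = 17: rhs = 0, matching y values: 0 (1 points).
  x = 18: rhs = 10, matching y values: none (0 points).
Total affine count: 13.
Full point count |E(F_19)| = 13 + 1 = 14.
Hasse bound: |14 − (19+1)| = |-6| = 6 ≤ 2√19 ≈ 8.7178 ✓.


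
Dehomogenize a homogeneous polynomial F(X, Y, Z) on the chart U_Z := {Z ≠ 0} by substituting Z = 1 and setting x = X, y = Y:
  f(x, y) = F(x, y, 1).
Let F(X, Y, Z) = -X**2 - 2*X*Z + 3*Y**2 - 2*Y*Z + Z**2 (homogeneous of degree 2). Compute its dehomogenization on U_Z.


f(x, y) = -x**2 - 2*x + 3*y**2 - 2*y + 1

On U_Z we set Z = 1. Each monomial c·X^i·Y^j·Z^k in F becomes c·x^i·y^j·1^k = c·x^i·y^j.
Substituting Z = 1: F(X, Y, 1) = -x**2 - 2*x + 3*y**2 - 2*y + 1.
Note: deg(f) ≤ deg(F) = 2; strict inequality happens when F is divisible by Z (lost terms).


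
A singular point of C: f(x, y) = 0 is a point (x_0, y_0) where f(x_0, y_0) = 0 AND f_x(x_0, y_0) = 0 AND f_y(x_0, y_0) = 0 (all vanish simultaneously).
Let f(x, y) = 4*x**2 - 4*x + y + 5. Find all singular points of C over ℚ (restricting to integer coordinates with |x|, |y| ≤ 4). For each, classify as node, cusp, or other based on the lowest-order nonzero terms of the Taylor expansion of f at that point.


No singular points in the scanned grid; C is smooth there.

Compute partial derivatives:
  f_x = 8*x - 4.
  f_y = 1.
f_y = 1 is a nonzero constant, so f_y never vanishes: no point (x, y) can satisfy f = f_x = f_y = 0. In particular no (x, y) ∈ {−4, ..., 4}² is singular; the curve is smooth.


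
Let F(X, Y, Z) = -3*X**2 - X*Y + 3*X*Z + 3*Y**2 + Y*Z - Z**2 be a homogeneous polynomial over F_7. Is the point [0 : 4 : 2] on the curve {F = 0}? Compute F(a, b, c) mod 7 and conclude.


F(0,4,2) ≡ 3 (mod 7); P is NOT on the curve.

Evaluate F(0, 4, 2) term-by-term (mod 7).
  -3*X**2 ↦ -3·0·1·1 = 0
  -X*Y ↦ -1·0·4·1 = 0
  3*X*Z ↦ 3·0·1·2 = 0
  3*Y**2 ↦ 3·1·16·1 = 48
  Y*Z ↦ 1·1·4·2 = 8
  -Z**2 ↦ -1·1·1·4 = -4
Sum: F(0, 4, 2) = (0) + (0) + (0) + (48) + (8) + (-4) = 52.
Reducing mod 7: 52 ≡ 3 (mod 7).
Since F(a, b, c) ≡ 3 ≠ 0 (mod 7), P does NOT lie on the curve.


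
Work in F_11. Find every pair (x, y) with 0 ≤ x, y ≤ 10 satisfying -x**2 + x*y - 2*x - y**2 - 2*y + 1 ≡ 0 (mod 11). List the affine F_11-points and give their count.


Affine F_11-points: {(1, 4), (1, 6), (2, 2), (2, 9), (3, 6), (4, 1), (5, 5), (5, 9), (6, 1), (6, 3), (9, 2), (9, 5)}; count = 12.

For each of the 121 pairs (x, y) ∈ F_11², evaluate f(x, y) mod 11. Record the zeros.
  x = 0: [0↦1, 1↦9, 2↦4, 3↦8, 4↦10, 5↦10, 6↦8, 7↦4, 8↦9, 9↦1, 10↦2]  zeros at y ∈ ∅
  x = 1: [0↦9, 1↦7, 2↦3, 3↦8, 4↦0, 5↦1, 6↦0, 7↦8, 8↦3, 9↦7, 10↦9]  zeros at y ∈ {4, 6}
  x = 2: [0↦4, 1↦3, 2↦0, 3↦6, 4↦10, 5↦1, 6↦1, 7↦10, 8↦6, 9↦0, 10↦3]  zeros at y ∈ {2, 9}
  x = 3: [0↦8, 1↦8, 2↦6, 3↦2, 4↦7, 5↦10, 6↦0, 7↦10, 8↦7, 9↦2, 10↦6]  zeros at y ∈ {6}
  x = 4: [0↦10, 1↦0, 2↦10, 3↦7, 4↦2, 5↦6, 6↦8, 7↦8, 8↦6, 9↦2, 10↦7]  zeros at y ∈ {1}
  x = 5: [0↦10, 1↦1, 2↦1, 3↦10, 4↦6, 5↦0, 6↦3, 7↦4, 8↦3, 9↦0, 10↦6]  zeros at y ∈ {5, 9}
  x = 6: [0↦8, 1↦0, 2↦1, 3↦0, 4↦8, 5↦3, 6↦7, 7↦9, 8↦9, 9↦7, 10↦3]  zeros at y ∈ {1, 3}
  x = 7: [0↦4, 1↦8, 2↦10, 3↦10, 4↦8, 5↦4, 6↦9, 7↦1, 8↦2, 9↦1, 10↦9]  zeros at y ∈ ∅
  x = 8: [0↦9, 1↦3, 2↦6, 3↦7, 4↦6, 5↦3, 6↦9, 7↦2, 8↦4, 9↦4, 10↦2]  zeros at y ∈ ∅
  x = 9: [0↦1, 1↦7, 2↦0, 3↦2, 4↦2, 5↦0, 6↦7, 7↦1, 8↦4, 9↦5, 10↦4]  zeros at y ∈ {2, 5}
  x = 10: [0↦2, 1↦9, 2↦3, 3↦6, 4↦7, 5↦6, 6↦3, 7↦9, 8↦2, 9↦4, 10↦4]  zeros at y ∈ ∅
Collecting zeros: affine points = {(1, 4), (1, 6), (2, 2), (2, 9), (3, 6), (4, 1), (5, 5), (5, 9), (6, 1), (6, 3), (9, 2), (9, 5)}.
Total count |C(F_11)_aff| = 12.


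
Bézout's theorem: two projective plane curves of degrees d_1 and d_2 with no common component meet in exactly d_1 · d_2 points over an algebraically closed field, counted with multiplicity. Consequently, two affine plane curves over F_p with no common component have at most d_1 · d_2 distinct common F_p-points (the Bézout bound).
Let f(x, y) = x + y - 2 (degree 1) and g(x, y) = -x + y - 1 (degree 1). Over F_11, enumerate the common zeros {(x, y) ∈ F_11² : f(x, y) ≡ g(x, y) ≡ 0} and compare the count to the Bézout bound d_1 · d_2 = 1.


Common zeros: {(6, 7)}; count = 1; Bézout bound = 1.

deg(f) = 1, deg(g) = 1, so Bézout bound = 1.
Scan x ∈ F_11. For each x, list the y ∈ F_11 with f(x, y) ≡ 0 and those with g(x, y) ≡ 0 (mod 11); the common zeros in that column are the intersection.
  x = 0: f ≡ 0 at y ∈ {2}; g ≡ 0 at y ∈ {1}; common: ∅.
  x = 1: f ≡ 0 at y ∈ {1}; g ≡ 0 at y ∈ {2}; common: ∅.
  x = 2: f ≡ 0 at y ∈ {0}; g ≡ 0 at y ∈ {3}; common: ∅.
  x = 3: f ≡ 0 at y ∈ {10}; g ≡ 0 at y ∈ {4}; common: ∅.
  x = 4: f ≡ 0 at y ∈ {9}; g ≡ 0 at y ∈ {5}; common: ∅.
  x = 5: f ≡ 0 at y ∈ {8}; g ≡ 0 at y ∈ {6}; common: ∅.
  x = 6: f ≡ 0 at y ∈ {7}; g ≡ 0 at y ∈ {7}; common: {7}.
  x = 7: f ≡ 0 at y ∈ {6}; g ≡ 0 at y ∈ {8}; common: ∅.
  x = 8: f ≡ 0 at y ∈ {5}; g ≡ 0 at y ∈ {9}; common: ∅.
  x = 9: f ≡ 0 at y ∈ {4}; g ≡ 0 at y ∈ {10}; common: ∅.
  x = 10: f ≡ 0 at y ∈ {3}; g ≡ 0 at y ∈ {0}; common: ∅.
Collecting: common zeros = {(6, 7)}, so the count is 1.
Comparison with the Bézout bound: 1 ≤ 1 = deg(f)·deg(g), as expected for curves with no common component (the bound is attained).


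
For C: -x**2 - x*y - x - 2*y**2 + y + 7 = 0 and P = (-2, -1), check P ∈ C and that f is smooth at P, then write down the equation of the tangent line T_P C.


Tangent line at P: 4*x + 7*y + 15 = 0.

Step 1: f(-2, -1) = 0, so P lies on C.
Step 2: partial derivatives
  f_x(x, y) = -2*x - y - 1, f_y(x, y) = -x - 4*y + 1.
  f_x(P) = 4, f_y(P) = 7 (gradient nonzero, so P is smooth).
Step 3: tangent line at P: 4·(x − -2) + 7·(y − -1) = 0.
Expanding: 4*x + 7*y + 15 = 0.


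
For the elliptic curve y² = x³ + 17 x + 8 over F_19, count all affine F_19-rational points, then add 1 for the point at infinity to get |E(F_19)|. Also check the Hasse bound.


Affine points = {(1, 8), (1, 11), (4, 8), (4, 11), (5, 3), (5, 16), (9, 4), (9, 15), (10, 0), (11, 5), (11, 14), (14, 8), (14, 11), (15, 3), (15, 16), (16, 5), (16, 14), (17, 2), (17, 17), (18, 3), (18, 16)}; affine count = 21; |E(F_19)| = 22.

Discriminant check: Δ ∝ 4a³ + 27b² = 4·17³ + 27·8² = 4·4913 + 27·64 ≡ 5 (mod 19). Nonzero ⇒ E is nonsingular.
For each x ∈ F_19, compute rhs = x³ + 17·x + 8 mod 19, then count y ∈ F_19 with y² ≡ rhs.
  x = 0: rhs = 8, matching y values: none (0 points).
  x = 1: rhs = 7, matching y values: 8, 11 (2 points).
  x = 2: rhs = 12, matching y values: none (0 points).
  x = 3: rhs = 10, matching y values: none (0 points).
  x = 4: rhs = 7, matching y values: 8, 11 (2 points).
  x = 5: rhs = 9, matching y values: 3, 16 (2 points).
  x = 6: rhs = 3, matching y values: none (0 points).
  x = 7: rhs = 14, matching y values: none (0 points).
  x = 8: rhs = 10, matching y values: none (0 points).
  x = 9: rhs = 16, matching y values: 4, 15 (2 points).
  x = 10: rhs = 0, matching y values: 0 (1 points).
  x = 11: rhs = 6, matching y values: 5, 14 (2 points).
  x = 12: rhs = 2, matching y values: none (0 points).
  x = 13: rhs = 13, matching y values: none (0 points).
  x = 14: rhs = 7, matching y values: 8, 11 (2 points).
  x = 15: rhs = 9, matching y values: 3, 16 (2 points).
  x = 16: rhs = 6, matching y values: 5, 14 (2 points).
  x = 17: rhs = 4, matching y values: 2, 17 (2 points).
  x = 18: rhs = 9, matching y values: 3, 16 (2 points).
Total affine count: 21.
Full point count |E(F_19)| = 21 + 1 = 22.
Hasse bound: |22 − (19+1)| = |2| = 2 ≤ 2√19 ≈ 8.7178 ✓.
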